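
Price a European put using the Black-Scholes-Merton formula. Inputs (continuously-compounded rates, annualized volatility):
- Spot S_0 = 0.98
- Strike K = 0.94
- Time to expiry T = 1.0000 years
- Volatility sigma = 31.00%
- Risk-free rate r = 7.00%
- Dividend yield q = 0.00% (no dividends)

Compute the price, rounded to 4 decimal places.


d1 = (ln(S/K) + (r - q + 0.5*sigma^2) * T) / (sigma * sqrt(T)) = 0.51523450
d2 = d1 - sigma * sqrt(T) = 0.20523450
exp(-rT) = 0.93239382; exp(-qT) = 1.00000000
P = K * exp(-rT) * N(-d2) - S_0 * exp(-qT) * N(-d1)
N(-d1) = 0.30319458; N(-d2) = 0.41869446
P = 0.9400 * 0.93239382 * 0.41869446 - 0.9800 * 1.00000000 * 0.30319458 = 0.0698

Answer: Price = 0.0698


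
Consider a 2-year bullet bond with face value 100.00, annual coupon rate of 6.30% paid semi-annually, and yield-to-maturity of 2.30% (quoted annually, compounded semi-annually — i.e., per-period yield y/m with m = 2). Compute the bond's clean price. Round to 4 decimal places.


Answer: Price = 107.7752

Derivation:
Coupon per period c = face * coupon_rate / m = 3.150000
Periods per year m = 2; per-period yield y/m = 0.011500
Number of cashflows N = 4
Cashflows (t years, CF_t, discount factor 1/(1+y/m)^(m*t), PV):
  t = 0.5000: CF_t = 3.150000, DF = 0.988631, PV = 3.114187
  t = 1.0000: CF_t = 3.150000, DF = 0.977391, PV = 3.078781
  t = 1.5000: CF_t = 3.150000, DF = 0.966279, PV = 3.043777
  t = 2.0000: CF_t = 103.150000, DF = 0.955293, PV = 98.538440
Price P = sum_t PV_t = 107.775185


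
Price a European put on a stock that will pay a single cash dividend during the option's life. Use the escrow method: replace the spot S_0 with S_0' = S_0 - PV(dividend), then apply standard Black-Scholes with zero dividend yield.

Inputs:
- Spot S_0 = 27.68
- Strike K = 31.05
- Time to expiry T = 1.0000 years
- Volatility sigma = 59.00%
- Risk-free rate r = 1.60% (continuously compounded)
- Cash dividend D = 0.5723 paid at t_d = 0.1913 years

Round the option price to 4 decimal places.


Answer: Price = 8.5465

Derivation:
PV(D) = D * exp(-r * t_d) = 0.5723 * 0.99694388 = 0.57055098
S_0' = S_0 - PV(D) = 27.6800 - 0.57055098 = 27.10944902
d1 = (ln(S_0'/K) + (r + sigma^2/2)*T) / (sigma*sqrt(T)) = 0.09209073
d2 = d1 - sigma*sqrt(T) = -0.49790927
exp(-rT) = 0.98412732
N(-d1) = 0.46331298; N(-d2) = 0.69072600
P = K * exp(-rT) * N(-d2) - S_0' * N(-d1) = 31.0500 * 0.98412732 * 0.69072600 - 27.10944902 * 0.46331298 = 8.5465


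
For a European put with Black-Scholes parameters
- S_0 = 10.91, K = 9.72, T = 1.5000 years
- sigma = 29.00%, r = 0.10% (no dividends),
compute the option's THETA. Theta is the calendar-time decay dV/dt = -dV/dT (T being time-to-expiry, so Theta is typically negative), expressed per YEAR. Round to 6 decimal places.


d1 = 0.5069857618; d2 = 0.1518097491
phi(d1) = 0.3508291892; exp(-qT) = 1.0000000000; exp(-rT) = 0.9985011244
Theta = -S*exp(-qT)*phi(d1)*sigma/(2*sqrt(T)) + r*K*exp(-rT)*N(-d2) - q*S*exp(-qT)*N(-d1)
N(-d1) = 0.3060824044; N(-d2) = 0.4396684963; sqrt(T) = 1.2247448714
Term 1 = -10.9100 * 1.0000000000 * 0.3508291892 * 0.2900 / (2 * 1.2247448714) = -0.4531508960
Term 2 = 0.0010 * 9.7200 * 0.9985011244 * 0.4396684963 = 0.0042671722
Term 3 = 0 (no dividend yield, q = 0)
Theta = -0.4531508960 + (0.0042671722) + (0.0000000000) = -0.448884

Answer: Theta = -0.448884


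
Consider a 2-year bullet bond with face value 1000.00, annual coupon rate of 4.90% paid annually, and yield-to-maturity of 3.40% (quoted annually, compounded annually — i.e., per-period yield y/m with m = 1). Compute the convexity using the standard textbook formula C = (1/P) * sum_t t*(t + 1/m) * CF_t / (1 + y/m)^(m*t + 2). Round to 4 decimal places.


Coupon per period c = face * coupon_rate / m = 49.000000
Periods per year m = 1; per-period yield y/m = 0.034000
Number of cashflows N = 2
Cashflows (t years, CF_t, discount factor 1/(1+y/m)^(m*t), PV):
  t = 1.0000: CF_t = 49.000000, DF = 0.967118, PV = 47.388781
  t = 2.0000: CF_t = 1049.000000, DF = 0.935317, PV = 981.147746
Price P = sum_t PV_t = 1028.536528
Convexity numerator sum_t t*(t + 1/m) * CF_t / (1+y/m)^(m*t + 2):
  t = 1.0000: term = 88.647085
  t = 2.0000: term = 5506.106198
Convexity = (1/P) * sum = 5594.753283 / 1028.536528 = 5.439528

Answer: Convexity = 5.4395


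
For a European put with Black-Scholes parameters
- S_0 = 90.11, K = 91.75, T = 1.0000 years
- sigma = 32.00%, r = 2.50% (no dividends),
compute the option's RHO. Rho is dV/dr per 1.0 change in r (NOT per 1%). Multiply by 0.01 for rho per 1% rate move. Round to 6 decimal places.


Answer: Rho = -49.661679

Derivation:
d1 = 0.1817614354; d2 = -0.1382385646
phi(d1) = 0.3924064387; exp(-qT) = 1.0000000000; exp(-rT) = 0.9753099120
N(-d2) = 0.5549740613
Rho = -K*T*exp(-rT)*N(-d2) = -91.7500 * 1.0000 * 0.9753099120 * 0.5549740613 = -49.661679


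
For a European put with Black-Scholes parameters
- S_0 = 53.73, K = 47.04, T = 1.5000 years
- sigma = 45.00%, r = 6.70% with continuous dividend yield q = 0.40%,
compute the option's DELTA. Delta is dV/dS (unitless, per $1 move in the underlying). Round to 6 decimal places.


Answer: Delta = -0.244162

Derivation:
d1 = 0.6883033538; d2 = 0.1371681617
phi(d1) = 0.3147995202; exp(-qT) = 0.9940179641; exp(-rT) = 0.9043851124
N(-d1) = 0.2456308851
Delta = -exp(-qT) * N(-d1) = -0.9940179641 * 0.2456308851 = -0.244162


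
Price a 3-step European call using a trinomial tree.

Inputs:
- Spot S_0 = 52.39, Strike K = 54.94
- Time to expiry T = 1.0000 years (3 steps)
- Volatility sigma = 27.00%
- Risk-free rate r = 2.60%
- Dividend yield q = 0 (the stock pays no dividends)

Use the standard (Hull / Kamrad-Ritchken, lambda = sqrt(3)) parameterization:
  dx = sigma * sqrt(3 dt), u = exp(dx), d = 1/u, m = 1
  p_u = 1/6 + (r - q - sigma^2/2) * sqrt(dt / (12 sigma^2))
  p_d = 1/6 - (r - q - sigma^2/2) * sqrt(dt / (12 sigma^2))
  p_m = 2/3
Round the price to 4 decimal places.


Answer: Price = V(0,0) = 5.0276

Derivation:
dt = T/N = 0.333333; dx = sigma*sqrt(3*dt) = 0.270000
u = exp(dx) = 1.309964; d = 1/u = 0.763379
p_u = 0.160216, p_m = 0.666667, p_d = 0.173117
Discount per step: exp(-r*dt) = 0.991371
Stock lattice S(k, j) with j the centered position index:
  k=0: S(0,+0) = 52.3900
  k=1: S(1,-1) = 39.9935; S(1,+0) = 52.3900; S(1,+1) = 68.6290
  k=2: S(2,-2) = 30.5302; S(2,-1) = 39.9935; S(2,+0) = 52.3900; S(2,+1) = 68.6290; S(2,+2) = 89.9016
  k=3: S(3,-3) = 23.3061; S(3,-2) = 30.5302; S(3,-1) = 39.9935; S(3,+0) = 52.3900; S(3,+1) = 68.6290; S(3,+2) = 89.9016; S(3,+3) = 117.7679
Terminal payoffs V(N, j) = max(S_T - K, 0):
  V(3,-3) = 0.000000; V(3,-2) = 0.000000; V(3,-1) = 0.000000; V(3,+0) = 0.000000; V(3,+1) = 13.689038; V(3,+2) = 34.961600; V(3,+3) = 62.827899
Backward induction: V(k, j) = exp(-r*dt) * [p_u * V(k+1, j+1) + p_m * V(k+1, j) + p_d * V(k+1, j-1)]
  V(2,-2) = exp(-r*dt) * [p_u*0.000000 + p_m*0.000000 + p_d*0.000000] = 0.000000
  V(2,-1) = exp(-r*dt) * [p_u*0.000000 + p_m*0.000000 + p_d*0.000000] = 0.000000
  V(2,+0) = exp(-r*dt) * [p_u*13.689038 + p_m*0.000000 + p_d*0.000000] = 2.174278
  V(2,+1) = exp(-r*dt) * [p_u*34.961600 + p_m*13.689038 + p_d*0.000000] = 14.600348
  V(2,+2) = exp(-r*dt) * [p_u*62.827899 + p_m*34.961600 + p_d*13.689038] = 35.435141
  V(1,-1) = exp(-r*dt) * [p_u*2.174278 + p_m*0.000000 + p_d*0.000000] = 0.345348
  V(1,+0) = exp(-r*dt) * [p_u*14.600348 + p_m*2.174278 + p_d*0.000000] = 3.756035
  V(1,+1) = exp(-r*dt) * [p_u*35.435141 + p_m*14.600348 + p_d*2.174278] = 15.651017
  V(0,+0) = exp(-r*dt) * [p_u*15.651017 + p_m*3.756035 + p_d*0.345348] = 5.027591


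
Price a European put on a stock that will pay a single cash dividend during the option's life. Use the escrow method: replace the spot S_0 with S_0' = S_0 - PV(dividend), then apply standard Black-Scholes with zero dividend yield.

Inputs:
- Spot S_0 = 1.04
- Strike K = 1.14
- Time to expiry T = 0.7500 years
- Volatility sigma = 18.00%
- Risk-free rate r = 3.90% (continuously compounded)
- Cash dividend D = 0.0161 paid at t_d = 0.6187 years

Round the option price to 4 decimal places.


PV(D) = D * exp(-r * t_d) = 0.0161 * 0.97615948 = 0.01571617
S_0' = S_0 - PV(D) = 1.0400 - 0.01571617 = 1.02428383
d1 = (ln(S_0'/K) + (r + sigma^2/2)*T) / (sigma*sqrt(T)) = -0.42104612
d2 = d1 - sigma*sqrt(T) = -0.57693069
exp(-rT) = 0.97117364
N(-d1) = 0.66313930; N(-d2) = 0.71800686
P = K * exp(-rT) * N(-d2) - S_0' * N(-d1) = 1.1400 * 0.97117364 * 0.71800686 - 1.02428383 * 0.66313930 = 0.1157

Answer: Price = 0.1157


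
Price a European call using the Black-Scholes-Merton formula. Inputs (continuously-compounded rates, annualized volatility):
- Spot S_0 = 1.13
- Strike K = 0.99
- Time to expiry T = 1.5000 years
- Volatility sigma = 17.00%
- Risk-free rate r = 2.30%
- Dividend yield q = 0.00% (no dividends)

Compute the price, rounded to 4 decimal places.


d1 = (ln(S/K) + (r - q + 0.5*sigma^2) * T) / (sigma * sqrt(T)) = 0.90507670
d2 = d1 - sigma * sqrt(T) = 0.69687008
exp(-rT) = 0.96608834; exp(-qT) = 1.00000000
C = S_0 * exp(-qT) * N(d1) - K * exp(-rT) * N(d2)
N(d1) = 0.81728762; N(d2) = 0.75705795
C = 1.1300 * 1.00000000 * 0.81728762 - 0.9900 * 0.96608834 * 0.75705795 = 0.1995

Answer: Price = 0.1995


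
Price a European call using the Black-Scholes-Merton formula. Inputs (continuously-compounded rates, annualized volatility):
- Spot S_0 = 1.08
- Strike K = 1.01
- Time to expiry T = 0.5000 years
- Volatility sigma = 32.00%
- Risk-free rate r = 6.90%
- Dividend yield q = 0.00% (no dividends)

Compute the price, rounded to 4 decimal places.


Answer: Price = 0.1538

Derivation:
d1 = (ln(S/K) + (r - q + 0.5*sigma^2) * T) / (sigma * sqrt(T)) = 0.56175528
d2 = d1 - sigma * sqrt(T) = 0.33548111
exp(-rT) = 0.96608834; exp(-qT) = 1.00000000
C = S_0 * exp(-qT) * N(d1) - K * exp(-rT) * N(d2)
N(d1) = 0.71285862; N(d2) = 0.63136890
C = 1.0800 * 1.00000000 * 0.71285862 - 1.0100 * 0.96608834 * 0.63136890 = 0.1538


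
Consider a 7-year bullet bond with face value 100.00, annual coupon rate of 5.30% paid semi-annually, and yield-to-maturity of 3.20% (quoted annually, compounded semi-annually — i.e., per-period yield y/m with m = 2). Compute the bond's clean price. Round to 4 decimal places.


Answer: Price = 113.0769

Derivation:
Coupon per period c = face * coupon_rate / m = 2.650000
Periods per year m = 2; per-period yield y/m = 0.016000
Number of cashflows N = 14
Cashflows (t years, CF_t, discount factor 1/(1+y/m)^(m*t), PV):
  t = 0.5000: CF_t = 2.650000, DF = 0.984252, PV = 2.608268
  t = 1.0000: CF_t = 2.650000, DF = 0.968752, PV = 2.567193
  t = 1.5000: CF_t = 2.650000, DF = 0.953496, PV = 2.526764
  t = 2.0000: CF_t = 2.650000, DF = 0.938480, PV = 2.486973
  t = 2.5000: CF_t = 2.650000, DF = 0.923701, PV = 2.447808
  t = 3.0000: CF_t = 2.650000, DF = 0.909155, PV = 2.409260
  t = 3.5000: CF_t = 2.650000, DF = 0.894837, PV = 2.371319
  t = 4.0000: CF_t = 2.650000, DF = 0.880745, PV = 2.333975
  t = 4.5000: CF_t = 2.650000, DF = 0.866875, PV = 2.297220
  t = 5.0000: CF_t = 2.650000, DF = 0.853224, PV = 2.261043
  t = 5.5000: CF_t = 2.650000, DF = 0.839787, PV = 2.225436
  t = 6.0000: CF_t = 2.650000, DF = 0.826562, PV = 2.190390
  t = 6.5000: CF_t = 2.650000, DF = 0.813545, PV = 2.155895
  t = 7.0000: CF_t = 102.650000, DF = 0.800734, PV = 82.195311
Price P = sum_t PV_t = 113.076853


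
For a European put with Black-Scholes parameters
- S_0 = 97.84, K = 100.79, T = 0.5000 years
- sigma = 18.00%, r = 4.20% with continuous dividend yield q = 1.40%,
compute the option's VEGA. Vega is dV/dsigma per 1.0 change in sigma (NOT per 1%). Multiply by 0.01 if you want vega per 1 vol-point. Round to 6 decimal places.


d1 = -0.0597556534; d2 = -0.1870348740
phi(d1) = 0.3982306566; exp(-qT) = 0.9930244429; exp(-rT) = 0.9792189646
Vega = S * exp(-qT) * phi(d1) * sqrt(T) = 97.8400 * 0.9930244429 * 0.3982306566 * 0.7071067812 = 27.358739

Answer: Vega = 27.358739


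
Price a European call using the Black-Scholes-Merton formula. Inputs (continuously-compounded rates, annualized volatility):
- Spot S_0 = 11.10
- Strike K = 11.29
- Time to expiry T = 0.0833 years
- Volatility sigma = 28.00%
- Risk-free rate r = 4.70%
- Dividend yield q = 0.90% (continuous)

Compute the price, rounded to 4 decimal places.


d1 = (ln(S/K) + (r - q + 0.5*sigma^2) * T) / (sigma * sqrt(T)) = -0.13044345
d2 = d1 - sigma * sqrt(T) = -0.21125632
exp(-rT) = 0.99609255; exp(-qT) = 0.99925058
C = S_0 * exp(-qT) * N(d1) - K * exp(-rT) * N(d2)
N(d1) = 0.44810779; N(d2) = 0.41634363
C = 11.1000 * 0.99925058 * 0.44810779 - 11.2900 * 0.99609255 * 0.41634363 = 0.2881

Answer: Price = 0.2881


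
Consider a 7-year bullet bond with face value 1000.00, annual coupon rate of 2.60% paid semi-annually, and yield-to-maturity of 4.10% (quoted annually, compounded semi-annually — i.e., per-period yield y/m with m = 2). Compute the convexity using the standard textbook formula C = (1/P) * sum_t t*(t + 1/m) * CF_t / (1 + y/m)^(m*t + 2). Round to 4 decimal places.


Answer: Convexity = 44.8145

Derivation:
Coupon per period c = face * coupon_rate / m = 13.000000
Periods per year m = 2; per-period yield y/m = 0.020500
Number of cashflows N = 14
Cashflows (t years, CF_t, discount factor 1/(1+y/m)^(m*t), PV):
  t = 0.5000: CF_t = 13.000000, DF = 0.979912, PV = 12.738854
  t = 1.0000: CF_t = 13.000000, DF = 0.960227, PV = 12.482953
  t = 1.5000: CF_t = 13.000000, DF = 0.940938, PV = 12.232193
  t = 2.0000: CF_t = 13.000000, DF = 0.922036, PV = 11.986470
  t = 2.5000: CF_t = 13.000000, DF = 0.903514, PV = 11.745684
  t = 3.0000: CF_t = 13.000000, DF = 0.885364, PV = 11.509734
  t = 3.5000: CF_t = 13.000000, DF = 0.867579, PV = 11.278525
  t = 4.0000: CF_t = 13.000000, DF = 0.850151, PV = 11.051959
  t = 4.5000: CF_t = 13.000000, DF = 0.833073, PV = 10.829945
  t = 5.0000: CF_t = 13.000000, DF = 0.816338, PV = 10.612391
  t = 5.5000: CF_t = 13.000000, DF = 0.799939, PV = 10.399208
  t = 6.0000: CF_t = 13.000000, DF = 0.783870, PV = 10.190306
  t = 6.5000: CF_t = 13.000000, DF = 0.768123, PV = 9.985602
  t = 7.0000: CF_t = 1013.000000, DF = 0.752693, PV = 762.478002
Price P = sum_t PV_t = 909.521827
Convexity numerator sum_t t*(t + 1/m) * CF_t / (1+y/m)^(m*t + 2):
  t = 0.5000: term = 6.116097
  t = 1.0000: term = 17.979706
  t = 1.5000: term = 35.237052
  t = 2.0000: term = 57.548671
  t = 2.5000: term = 84.588934
  t = 3.0000: term = 116.045573
  t = 3.5000: term = 151.619237
  t = 4.0000: term = 191.023046
  t = 4.5000: term = 233.982173
  t = 5.0000: term = 280.233427
  t = 5.5000: term = 329.524853
  t = 6.0000: term = 381.615348
  t = 6.5000: term = 436.274283
  t = 7.0000: term = 38437.984201
Convexity = (1/P) * sum = 40759.772600 / 909.521827 = 44.814507


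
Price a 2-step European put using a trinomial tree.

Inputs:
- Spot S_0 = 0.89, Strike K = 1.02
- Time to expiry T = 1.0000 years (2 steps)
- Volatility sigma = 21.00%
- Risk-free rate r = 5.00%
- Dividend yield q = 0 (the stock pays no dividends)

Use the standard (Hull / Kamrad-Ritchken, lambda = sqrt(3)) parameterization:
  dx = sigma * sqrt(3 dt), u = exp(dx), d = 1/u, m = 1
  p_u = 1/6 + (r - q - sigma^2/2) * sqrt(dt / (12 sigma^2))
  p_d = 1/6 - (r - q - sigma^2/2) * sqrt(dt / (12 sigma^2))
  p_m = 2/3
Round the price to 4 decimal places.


Answer: Price = V(0,0) = 0.1294

Derivation:
dt = T/N = 0.500000; dx = sigma*sqrt(3*dt) = 0.257196
u = exp(dx) = 1.293299; d = 1/u = 0.773216
p_u = 0.193835, p_m = 0.666667, p_d = 0.139499
Discount per step: exp(-r*dt) = 0.975310
Stock lattice S(k, j) with j the centered position index:
  k=0: S(0,+0) = 0.8900
  k=1: S(1,-1) = 0.6882; S(1,+0) = 0.8900; S(1,+1) = 1.1510
  k=2: S(2,-2) = 0.5321; S(2,-1) = 0.6882; S(2,+0) = 0.8900; S(2,+1) = 1.1510; S(2,+2) = 1.4886
Terminal payoffs V(N, j) = max(K - S_T, 0):
  V(2,-2) = 0.487902; V(2,-1) = 0.331837; V(2,+0) = 0.130000; V(2,+1) = 0.000000; V(2,+2) = 0.000000
Backward induction: V(k, j) = exp(-r*dt) * [p_u * V(k+1, j+1) + p_m * V(k+1, j) + p_d * V(k+1, j-1)]
  V(1,-1) = exp(-r*dt) * [p_u*0.130000 + p_m*0.331837 + p_d*0.487902] = 0.306720
  V(1,+0) = exp(-r*dt) * [p_u*0.000000 + p_m*0.130000 + p_d*0.331837] = 0.129675
  V(1,+1) = exp(-r*dt) * [p_u*0.000000 + p_m*0.000000 + p_d*0.130000] = 0.017687
  V(0,+0) = exp(-r*dt) * [p_u*0.017687 + p_m*0.129675 + p_d*0.306720] = 0.129390


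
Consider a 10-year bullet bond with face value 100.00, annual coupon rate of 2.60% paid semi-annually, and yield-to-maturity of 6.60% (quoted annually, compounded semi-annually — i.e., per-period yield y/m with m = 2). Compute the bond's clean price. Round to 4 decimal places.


Answer: Price = 71.0538

Derivation:
Coupon per period c = face * coupon_rate / m = 1.300000
Periods per year m = 2; per-period yield y/m = 0.033000
Number of cashflows N = 20
Cashflows (t years, CF_t, discount factor 1/(1+y/m)^(m*t), PV):
  t = 0.5000: CF_t = 1.300000, DF = 0.968054, PV = 1.258470
  t = 1.0000: CF_t = 1.300000, DF = 0.937129, PV = 1.218268
  t = 1.5000: CF_t = 1.300000, DF = 0.907192, PV = 1.179349
  t = 2.0000: CF_t = 1.300000, DF = 0.878211, PV = 1.141674
  t = 2.5000: CF_t = 1.300000, DF = 0.850156, PV = 1.105202
  t = 3.0000: CF_t = 1.300000, DF = 0.822997, PV = 1.069896
  t = 3.5000: CF_t = 1.300000, DF = 0.796705, PV = 1.035717
  t = 4.0000: CF_t = 1.300000, DF = 0.771254, PV = 1.002630
  t = 4.5000: CF_t = 1.300000, DF = 0.746616, PV = 0.970600
  t = 5.0000: CF_t = 1.300000, DF = 0.722764, PV = 0.939594
  t = 5.5000: CF_t = 1.300000, DF = 0.699675, PV = 0.909578
  t = 6.0000: CF_t = 1.300000, DF = 0.677323, PV = 0.880521
  t = 6.5000: CF_t = 1.300000, DF = 0.655686, PV = 0.852392
  t = 7.0000: CF_t = 1.300000, DF = 0.634739, PV = 0.825161
  t = 7.5000: CF_t = 1.300000, DF = 0.614462, PV = 0.798801
  t = 8.0000: CF_t = 1.300000, DF = 0.594833, PV = 0.773283
  t = 8.5000: CF_t = 1.300000, DF = 0.575830, PV = 0.748579
  t = 9.0000: CF_t = 1.300000, DF = 0.557435, PV = 0.724665
  t = 9.5000: CF_t = 1.300000, DF = 0.539627, PV = 0.701515
  t = 10.0000: CF_t = 101.300000, DF = 0.522388, PV = 52.917950
Price P = sum_t PV_t = 71.053846


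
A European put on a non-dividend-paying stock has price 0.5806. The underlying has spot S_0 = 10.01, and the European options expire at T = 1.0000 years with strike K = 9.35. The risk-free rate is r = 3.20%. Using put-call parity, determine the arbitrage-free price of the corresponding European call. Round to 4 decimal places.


Put-call parity: C - P = S_0 * exp(-qT) - K * exp(-rT).
S_0 * exp(-qT) = 10.0100 * 1.00000000 = 10.01000000
K * exp(-rT) = 9.3500 * 0.96850658 = 9.05553654
C = P + S*exp(-qT) - K*exp(-rT)
C = 0.5806 + 10.01000000 - 9.05553654 = 1.5351

Answer: Call price = 1.5351


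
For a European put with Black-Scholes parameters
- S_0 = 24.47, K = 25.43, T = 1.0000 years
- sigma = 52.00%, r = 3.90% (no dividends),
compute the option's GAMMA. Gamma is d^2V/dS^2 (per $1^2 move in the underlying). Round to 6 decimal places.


Answer: Gamma = 0.030303

Derivation:
d1 = 0.2609967270; d2 = -0.2590032730
phi(d1) = 0.3855832411; exp(-qT) = 1.0000000000; exp(-rT) = 0.9617507091
Gamma = exp(-qT) * phi(d1) / (S * sigma * sqrt(T)) = 1.0000000000 * 0.3855832411 / (24.4700 * 0.5200 * 1.0000000000) = 0.030303


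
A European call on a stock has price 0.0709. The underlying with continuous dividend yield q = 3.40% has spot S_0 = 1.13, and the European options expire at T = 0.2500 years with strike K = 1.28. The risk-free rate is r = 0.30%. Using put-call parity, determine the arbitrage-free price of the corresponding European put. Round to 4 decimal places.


Put-call parity: C - P = S_0 * exp(-qT) - K * exp(-rT).
S_0 * exp(-qT) = 1.1300 * 0.99153602 = 1.12043571
K * exp(-rT) = 1.2800 * 0.99925028 = 1.27904036
P = C - S*exp(-qT) + K*exp(-rT)
P = 0.0709 - 1.12043571 + 1.27904036 = 0.2295

Answer: Put price = 0.2295


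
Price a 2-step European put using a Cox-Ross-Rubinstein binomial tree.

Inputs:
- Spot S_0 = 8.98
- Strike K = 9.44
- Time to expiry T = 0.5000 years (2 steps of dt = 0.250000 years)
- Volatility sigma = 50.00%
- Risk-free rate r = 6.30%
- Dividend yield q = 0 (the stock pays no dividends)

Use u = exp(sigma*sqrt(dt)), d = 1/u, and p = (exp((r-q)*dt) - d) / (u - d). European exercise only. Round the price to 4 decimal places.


dt = T/N = 0.250000
u = exp(sigma*sqrt(dt)) = 1.284025; d = 1/u = 0.778801
p = (exp((r-q)*dt) - d) / (u - d) = 0.469245
Discount per step: exp(-r*dt) = 0.984373
Stock lattice S(k, i) with i counting down-moves:
  k=0: S(0,0) = 8.9800
  k=1: S(1,0) = 11.5305; S(1,1) = 6.9936
  k=2: S(2,0) = 14.8055; S(2,1) = 8.9800; S(2,2) = 5.4466
Terminal payoffs V(N, i) = max(K - S_T, 0):
  V(2,0) = 0.000000; V(2,1) = 0.460000; V(2,2) = 3.993355
Backward induction: V(k, i) = exp(-r*dt) * [p * V(k+1, i) + (1-p) * V(k+1, i+1)].
  V(1,0) = exp(-r*dt) * [p*0.000000 + (1-p)*0.460000] = 0.240332
  V(1,1) = exp(-r*dt) * [p*0.460000 + (1-p)*3.993355] = 2.298854
  V(0,0) = exp(-r*dt) * [p*0.240332 + (1-p)*2.298854] = 1.312075

Answer: Price = V(0,0) = 1.3121


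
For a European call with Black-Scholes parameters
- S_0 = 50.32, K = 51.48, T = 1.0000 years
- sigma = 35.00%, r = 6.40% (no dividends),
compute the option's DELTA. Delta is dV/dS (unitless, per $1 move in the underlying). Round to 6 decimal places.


d1 = 0.2927406562; d2 = -0.0572593438
phi(d1) = 0.3822092372; exp(-qT) = 1.0000000000; exp(-rT) = 0.9380049995
N(d1) = 0.6151398043
Delta = exp(-qT) * N(d1) = 1.0000000000 * 0.6151398043 = 0.615140

Answer: Delta = 0.615140


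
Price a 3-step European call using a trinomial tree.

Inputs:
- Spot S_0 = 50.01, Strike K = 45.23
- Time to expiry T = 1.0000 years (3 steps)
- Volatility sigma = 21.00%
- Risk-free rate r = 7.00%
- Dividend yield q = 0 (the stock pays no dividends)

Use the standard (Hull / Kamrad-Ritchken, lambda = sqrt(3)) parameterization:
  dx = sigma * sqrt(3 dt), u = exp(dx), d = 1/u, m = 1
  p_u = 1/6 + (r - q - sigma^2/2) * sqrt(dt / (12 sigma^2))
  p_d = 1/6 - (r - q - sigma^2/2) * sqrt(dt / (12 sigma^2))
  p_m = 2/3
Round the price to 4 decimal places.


dt = T/N = 0.333333; dx = sigma*sqrt(3*dt) = 0.210000
u = exp(dx) = 1.233678; d = 1/u = 0.810584
p_u = 0.204722, p_m = 0.666667, p_d = 0.128611
Discount per step: exp(-r*dt) = 0.976937
Stock lattice S(k, j) with j the centered position index:
  k=0: S(0,+0) = 50.0100
  k=1: S(1,-1) = 40.5373; S(1,+0) = 50.0100; S(1,+1) = 61.6962
  k=2: S(2,-2) = 32.8589; S(2,-1) = 40.5373; S(2,+0) = 50.0100; S(2,+1) = 61.6962; S(2,+2) = 76.1133
  k=3: S(3,-3) = 26.6349; S(3,-2) = 32.8589; S(3,-1) = 40.5373; S(3,+0) = 50.0100; S(3,+1) = 61.6962; S(3,+2) = 76.1133; S(3,+3) = 93.8993
Terminal payoffs V(N, j) = max(S_T - K, 0):
  V(3,-3) = 0.000000; V(3,-2) = 0.000000; V(3,-1) = 0.000000; V(3,+0) = 4.780000; V(3,+1) = 16.466240; V(3,+2) = 30.883297; V(3,+3) = 48.669305
Backward induction: V(k, j) = exp(-r*dt) * [p_u * V(k+1, j+1) + p_m * V(k+1, j) + p_d * V(k+1, j-1)]
  V(2,-2) = exp(-r*dt) * [p_u*0.000000 + p_m*0.000000 + p_d*0.000000] = 0.000000
  V(2,-1) = exp(-r*dt) * [p_u*4.780000 + p_m*0.000000 + p_d*0.000000] = 0.956003
  V(2,+0) = exp(-r*dt) * [p_u*16.466240 + p_m*4.780000 + p_d*0.000000] = 6.406431
  V(2,+1) = exp(-r*dt) * [p_u*30.883297 + p_m*16.466240 + p_d*4.780000] = 17.501580
  V(2,+2) = exp(-r*dt) * [p_u*48.669305 + p_m*30.883297 + p_d*16.466240] = 31.916813
  V(1,-1) = exp(-r*dt) * [p_u*6.406431 + p_m*0.956003 + p_d*0.000000] = 1.903927
  V(1,+0) = exp(-r*dt) * [p_u*17.501580 + p_m*6.406431 + p_d*0.956003] = 7.792897
  V(1,+1) = exp(-r*dt) * [p_u*31.916813 + p_m*17.501580 + p_d*6.406431] = 18.586944
  V(0,+0) = exp(-r*dt) * [p_u*18.586944 + p_m*7.792897 + p_d*1.903927] = 9.032065

Answer: Price = V(0,0) = 9.0321


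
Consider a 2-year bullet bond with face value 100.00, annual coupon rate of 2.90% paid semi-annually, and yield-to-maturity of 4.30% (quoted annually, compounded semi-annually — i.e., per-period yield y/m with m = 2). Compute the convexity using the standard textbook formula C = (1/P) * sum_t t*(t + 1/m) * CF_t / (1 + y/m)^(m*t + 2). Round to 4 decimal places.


Coupon per period c = face * coupon_rate / m = 1.450000
Periods per year m = 2; per-period yield y/m = 0.021500
Number of cashflows N = 4
Cashflows (t years, CF_t, discount factor 1/(1+y/m)^(m*t), PV):
  t = 0.5000: CF_t = 1.450000, DF = 0.978953, PV = 1.419481
  t = 1.0000: CF_t = 1.450000, DF = 0.958348, PV = 1.389605
  t = 1.5000: CF_t = 1.450000, DF = 0.938177, PV = 1.360357
  t = 2.0000: CF_t = 101.450000, DF = 0.918431, PV = 93.174821
Price P = sum_t PV_t = 97.344264
Convexity numerator sum_t t*(t + 1/m) * CF_t / (1+y/m)^(m*t + 2):
  t = 0.5000: term = 0.680178
  t = 1.0000: term = 1.997587
  t = 1.5000: term = 3.911086
  t = 2.0000: term = 446.469535
Convexity = (1/P) * sum = 453.058387 / 97.344264 = 4.654187

Answer: Convexity = 4.6542


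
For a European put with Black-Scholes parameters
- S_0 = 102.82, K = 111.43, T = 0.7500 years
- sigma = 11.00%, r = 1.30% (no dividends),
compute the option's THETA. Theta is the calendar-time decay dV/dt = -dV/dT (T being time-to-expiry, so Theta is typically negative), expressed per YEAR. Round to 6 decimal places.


Answer: Theta = -0.921082

Derivation:
d1 = -0.6941766178; d2 = -0.7894394122
phi(d1) = 0.3135240769; exp(-qT) = 1.0000000000; exp(-rT) = 0.9902973771
Theta = -S*exp(-qT)*phi(d1)*sigma/(2*sqrt(T)) + r*K*exp(-rT)*N(-d2) - q*S*exp(-qT)*N(-d1)
N(-d1) = 0.7562142729; N(-d2) = 0.7850723858; sqrt(T) = 0.8660254038
Term 1 = -102.8200 * 1.0000000000 * 0.3135240769 * 0.1100 / (2 * 0.8660254038) = -2.0472956099
Term 2 = 0.0130 * 111.4300 * 0.9902973771 * 0.7850723858 = 1.1262137188
Term 3 = 0 (no dividend yield, q = 0)
Theta = -2.0472956099 + (1.1262137188) + (0.0000000000) = -0.921082


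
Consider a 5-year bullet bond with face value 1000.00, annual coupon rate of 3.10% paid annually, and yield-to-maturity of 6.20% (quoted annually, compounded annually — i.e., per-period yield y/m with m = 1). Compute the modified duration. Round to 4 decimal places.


Coupon per period c = face * coupon_rate / m = 31.000000
Periods per year m = 1; per-period yield y/m = 0.062000
Number of cashflows N = 5
Cashflows (t years, CF_t, discount factor 1/(1+y/m)^(m*t), PV):
  t = 1.0000: CF_t = 31.000000, DF = 0.941620, PV = 29.190207
  t = 2.0000: CF_t = 31.000000, DF = 0.886647, PV = 27.486071
  t = 3.0000: CF_t = 31.000000, DF = 0.834885, PV = 25.881423
  t = 4.0000: CF_t = 31.000000, DF = 0.786144, PV = 24.370454
  t = 5.0000: CF_t = 1031.000000, DF = 0.740248, PV = 763.195993
Price P = sum_t PV_t = 870.124148
First compute Macaulay numerator sum_t t * PV_t:
  t * PV_t at t = 1.0000: 29.190207
  t * PV_t at t = 2.0000: 54.972142
  t * PV_t at t = 3.0000: 77.644268
  t * PV_t at t = 4.0000: 97.481818
  t * PV_t at t = 5.0000: 3815.979965
Macaulay duration D = 4075.268399 / 870.124148 = 4.683548
Modified duration = D / (1 + y/m) = 4.683548 / (1 + 0.062000) = 4.410121

Answer: Modified duration = 4.4101


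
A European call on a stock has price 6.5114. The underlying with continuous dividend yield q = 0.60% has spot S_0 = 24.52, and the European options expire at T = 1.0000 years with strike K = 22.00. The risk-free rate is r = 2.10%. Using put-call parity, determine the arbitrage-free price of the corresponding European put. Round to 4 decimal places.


Answer: Put price = 3.6809

Derivation:
Put-call parity: C - P = S_0 * exp(-qT) - K * exp(-rT).
S_0 * exp(-qT) = 24.5200 * 0.99401796 = 24.37332048
K * exp(-rT) = 22.0000 * 0.97921896 = 21.54281722
P = C - S*exp(-qT) + K*exp(-rT)
P = 6.5114 - 24.37332048 + 21.54281722 = 3.6809


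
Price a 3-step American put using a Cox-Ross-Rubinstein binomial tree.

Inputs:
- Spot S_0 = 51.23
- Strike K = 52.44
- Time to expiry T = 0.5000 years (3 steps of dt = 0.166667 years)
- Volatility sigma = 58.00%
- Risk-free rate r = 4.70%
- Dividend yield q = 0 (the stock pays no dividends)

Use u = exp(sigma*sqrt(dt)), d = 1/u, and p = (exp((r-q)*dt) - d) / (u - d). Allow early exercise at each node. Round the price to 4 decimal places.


dt = T/N = 0.166667
u = exp(sigma*sqrt(dt)) = 1.267167; d = 1/u = 0.789162
p = (exp((r-q)*dt) - d) / (u - d) = 0.457531
Discount per step: exp(-r*dt) = 0.992197
Stock lattice S(k, i) with i counting down-moves:
  k=0: S(0,0) = 51.2300
  k=1: S(1,0) = 64.9170; S(1,1) = 40.4288
  k=2: S(2,0) = 82.2607; S(2,1) = 51.2300; S(2,2) = 31.9048
  k=3: S(3,0) = 104.2381; S(3,1) = 64.9170; S(3,2) = 40.4288; S(3,3) = 25.1781
Terminal payoffs V(N, i) = max(K - S_T, 0):
  V(3,0) = 0.000000; V(3,1) = 0.000000; V(3,2) = 12.011245; V(3,3) = 27.261933
Backward induction: V(k, i) = exp(-r*dt) * [p * V(k+1, i) + (1-p) * V(k+1, i+1)]; then take max(V_cont, immediate exercise) for American.
  V(2,0) = exp(-r*dt) * [p*0.000000 + (1-p)*0.000000] = 0.000000; exercise = 0.000000; V(2,0) = max -> 0.000000
  V(2,1) = exp(-r*dt) * [p*0.000000 + (1-p)*12.011245] = 6.464889; exercise = 1.210000; V(2,1) = max -> 6.464889
  V(2,2) = exp(-r*dt) * [p*12.011245 + (1-p)*27.261933] = 20.125999; exercise = 20.535174; V(2,2) = max -> 20.535174
  V(1,0) = exp(-r*dt) * [p*0.000000 + (1-p)*6.464889] = 3.479638; exercise = 0.000000; V(1,0) = max -> 3.479638
  V(1,1) = exp(-r*dt) * [p*6.464889 + (1-p)*20.535174] = 13.987584; exercise = 12.011245; V(1,1) = max -> 13.987584
  V(0,0) = exp(-r*dt) * [p*3.479638 + (1-p)*13.987584] = 9.108246; exercise = 1.210000; V(0,0) = max -> 9.108246

Answer: Price = V(0,0) = 9.1082


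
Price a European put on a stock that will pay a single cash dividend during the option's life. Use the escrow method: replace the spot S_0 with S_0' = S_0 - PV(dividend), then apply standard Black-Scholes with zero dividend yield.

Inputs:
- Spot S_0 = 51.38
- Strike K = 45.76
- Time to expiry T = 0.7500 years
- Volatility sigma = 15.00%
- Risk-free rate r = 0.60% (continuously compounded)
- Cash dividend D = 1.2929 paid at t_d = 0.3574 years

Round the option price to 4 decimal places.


Answer: Price = 0.8405

Derivation:
PV(D) = D * exp(-r * t_d) = 1.2929 * 0.99785790 = 1.29013048
S_0' = S_0 - PV(D) = 51.3800 - 1.29013048 = 50.08986952
d1 = (ln(S_0'/K) + (r + sigma^2/2)*T) / (sigma*sqrt(T)) = 0.79555738
d2 = d1 - sigma*sqrt(T) = 0.66565357
exp(-rT) = 0.99551011
N(-d1) = 0.21314467; N(-d2) = 0.25281628
P = K * exp(-rT) * N(-d2) - S_0' * N(-d1) = 45.7600 * 0.99551011 * 0.25281628 - 50.08986952 * 0.21314467 = 0.8405


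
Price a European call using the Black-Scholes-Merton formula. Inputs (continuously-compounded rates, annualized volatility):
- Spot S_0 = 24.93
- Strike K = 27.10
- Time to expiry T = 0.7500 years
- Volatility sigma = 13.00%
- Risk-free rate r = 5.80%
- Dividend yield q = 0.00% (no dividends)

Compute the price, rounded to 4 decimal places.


d1 = (ln(S/K) + (r - q + 0.5*sigma^2) * T) / (sigma * sqrt(T)) = -0.29866179
d2 = d1 - sigma * sqrt(T) = -0.41124509
exp(-rT) = 0.95743255; exp(-qT) = 1.00000000
C = S_0 * exp(-qT) * N(d1) - K * exp(-rT) * N(d2)
N(d1) = 0.38259906; N(d2) = 0.34044641
C = 24.9300 * 1.00000000 * 0.38259906 - 27.1000 * 0.95743255 * 0.34044641 = 0.7048

Answer: Price = 0.7048


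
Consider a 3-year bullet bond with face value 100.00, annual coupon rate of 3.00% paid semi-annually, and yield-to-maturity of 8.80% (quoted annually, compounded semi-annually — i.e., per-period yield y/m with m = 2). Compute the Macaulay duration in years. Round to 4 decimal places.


Coupon per period c = face * coupon_rate / m = 1.500000
Periods per year m = 2; per-period yield y/m = 0.044000
Number of cashflows N = 6
Cashflows (t years, CF_t, discount factor 1/(1+y/m)^(m*t), PV):
  t = 0.5000: CF_t = 1.500000, DF = 0.957854, PV = 1.436782
  t = 1.0000: CF_t = 1.500000, DF = 0.917485, PV = 1.376228
  t = 1.5000: CF_t = 1.500000, DF = 0.878817, PV = 1.318226
  t = 2.0000: CF_t = 1.500000, DF = 0.841779, PV = 1.262668
  t = 2.5000: CF_t = 1.500000, DF = 0.806302, PV = 1.209452
  t = 3.0000: CF_t = 101.500000, DF = 0.772320, PV = 78.390431
Price P = sum_t PV_t = 84.993786
Macaulay numerator sum_t t * PV_t:
  t * PV_t at t = 0.5000: 0.718391
  t * PV_t at t = 1.0000: 1.376228
  t * PV_t at t = 1.5000: 1.977338
  t * PV_t at t = 2.0000: 2.525337
  t * PV_t at t = 2.5000: 3.023631
  t * PV_t at t = 3.0000: 235.171292
Macaulay duration D = (sum_t t * PV_t) / P = 244.792216 / 84.993786 = 2.880119

Answer: Macaulay duration = 2.8801 years


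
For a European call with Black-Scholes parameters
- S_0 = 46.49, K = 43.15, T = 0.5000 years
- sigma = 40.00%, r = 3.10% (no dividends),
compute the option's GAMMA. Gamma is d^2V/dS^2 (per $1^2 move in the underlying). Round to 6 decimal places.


d1 = 0.4598132193; d2 = 0.1769705068
phi(d1) = 0.3589211216; exp(-qT) = 1.0000000000; exp(-rT) = 0.9846195068
Gamma = exp(-qT) * phi(d1) / (S * sigma * sqrt(T)) = 1.0000000000 * 0.3589211216 / (46.4900 * 0.4000 * 0.7071067812) = 0.027296

Answer: Gamma = 0.027296


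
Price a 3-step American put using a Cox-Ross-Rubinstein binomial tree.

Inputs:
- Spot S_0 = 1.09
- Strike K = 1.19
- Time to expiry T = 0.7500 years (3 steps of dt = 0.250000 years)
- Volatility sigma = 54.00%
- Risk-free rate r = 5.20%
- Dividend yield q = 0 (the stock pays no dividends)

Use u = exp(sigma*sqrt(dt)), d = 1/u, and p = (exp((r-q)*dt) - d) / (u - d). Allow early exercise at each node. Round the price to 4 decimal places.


Answer: Price = V(0,0) = 0.2523

Derivation:
dt = T/N = 0.250000
u = exp(sigma*sqrt(dt)) = 1.309964; d = 1/u = 0.763379
p = (exp((r-q)*dt) - d) / (u - d) = 0.456846
Discount per step: exp(-r*dt) = 0.987084
Stock lattice S(k, i) with i counting down-moves:
  k=0: S(0,0) = 1.0900
  k=1: S(1,0) = 1.4279; S(1,1) = 0.8321
  k=2: S(2,0) = 1.8704; S(2,1) = 1.0900; S(2,2) = 0.6352
  k=3: S(3,0) = 2.4502; S(3,1) = 1.4279; S(3,2) = 0.8321; S(3,3) = 0.4849
Terminal payoffs V(N, i) = max(K - S_T, 0):
  V(3,0) = 0.000000; V(3,1) = 0.000000; V(3,2) = 0.357916; V(3,3) = 0.705105
Backward induction: V(k, i) = exp(-r*dt) * [p * V(k+1, i) + (1-p) * V(k+1, i+1)]; then take max(V_cont, immediate exercise) for American.
  V(2,0) = exp(-r*dt) * [p*0.000000 + (1-p)*0.000000] = 0.000000; exercise = 0.000000; V(2,0) = max -> 0.000000
  V(2,1) = exp(-r*dt) * [p*0.000000 + (1-p)*0.357916] = 0.191893; exercise = 0.100000; V(2,1) = max -> 0.191893
  V(2,2) = exp(-r*dt) * [p*0.357916 + (1-p)*0.705105] = 0.539435; exercise = 0.554804; V(2,2) = max -> 0.554804
  V(1,0) = exp(-r*dt) * [p*0.000000 + (1-p)*0.191893] = 0.102881; exercise = 0.000000; V(1,0) = max -> 0.102881
  V(1,1) = exp(-r*dt) * [p*0.191893 + (1-p)*0.554804] = 0.383985; exercise = 0.357916; V(1,1) = max -> 0.383985
  V(0,0) = exp(-r*dt) * [p*0.102881 + (1-p)*0.383985] = 0.252263; exercise = 0.100000; V(0,0) = max -> 0.252263


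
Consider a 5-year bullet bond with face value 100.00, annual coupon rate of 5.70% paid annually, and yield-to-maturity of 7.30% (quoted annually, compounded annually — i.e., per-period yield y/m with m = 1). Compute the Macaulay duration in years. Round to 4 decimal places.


Answer: Macaulay duration = 4.4692 years

Derivation:
Coupon per period c = face * coupon_rate / m = 5.700000
Periods per year m = 1; per-period yield y/m = 0.073000
Number of cashflows N = 5
Cashflows (t years, CF_t, discount factor 1/(1+y/m)^(m*t), PV):
  t = 1.0000: CF_t = 5.700000, DF = 0.931966, PV = 5.312209
  t = 2.0000: CF_t = 5.700000, DF = 0.868561, PV = 4.950800
  t = 3.0000: CF_t = 5.700000, DF = 0.809470, PV = 4.613980
  t = 4.0000: CF_t = 5.700000, DF = 0.754399, PV = 4.300074
  t = 5.0000: CF_t = 105.700000, DF = 0.703075, PV = 74.314982
Price P = sum_t PV_t = 93.492045
Macaulay numerator sum_t t * PV_t:
  t * PV_t at t = 1.0000: 5.312209
  t * PV_t at t = 2.0000: 9.901601
  t * PV_t at t = 3.0000: 13.841939
  t * PV_t at t = 4.0000: 17.200298
  t * PV_t at t = 5.0000: 371.574910
Macaulay duration D = (sum_t t * PV_t) / P = 417.830957 / 93.492045 = 4.469161


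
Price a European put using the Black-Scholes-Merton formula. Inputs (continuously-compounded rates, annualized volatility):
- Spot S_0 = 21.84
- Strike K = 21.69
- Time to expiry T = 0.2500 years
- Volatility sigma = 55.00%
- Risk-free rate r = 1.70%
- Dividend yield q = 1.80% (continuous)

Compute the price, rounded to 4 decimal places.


d1 = (ln(S/K) + (r - q + 0.5*sigma^2) * T) / (sigma * sqrt(T)) = 0.16165209
d2 = d1 - sigma * sqrt(T) = -0.11334791
exp(-rT) = 0.99575902; exp(-qT) = 0.99551011
P = K * exp(-rT) * N(-d2) - S_0 * exp(-qT) * N(-d1)
N(-d1) = 0.43578992; N(-d2) = 0.54512263
P = 21.6900 * 0.99575902 * 0.54512263 - 21.8400 * 0.99551011 * 0.43578992 = 2.2986

Answer: Price = 2.2986


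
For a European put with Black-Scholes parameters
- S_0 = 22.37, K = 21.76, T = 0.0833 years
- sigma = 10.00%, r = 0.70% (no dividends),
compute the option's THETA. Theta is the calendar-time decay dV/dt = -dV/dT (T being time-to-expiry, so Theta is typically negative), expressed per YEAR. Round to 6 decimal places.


Answer: Theta = -0.919191

Derivation:
d1 = 0.9925581109; d2 = 0.9636963715
phi(d1) = 0.2437714105; exp(-qT) = 1.0000000000; exp(-rT) = 0.9994170700
Theta = -S*exp(-qT)*phi(d1)*sigma/(2*sqrt(T)) + r*K*exp(-rT)*N(-d2) - q*S*exp(-qT)*N(-d1)
N(-d1) = 0.1604626736; N(-d2) = 0.1675990870; sqrt(T) = 0.2886173938
Term 1 = -22.3700 * 1.0000000000 * 0.2437714105 * 0.1000 / (2 * 0.2886173938) = -0.9447050957
Term 2 = 0.0070 * 21.7600 * 0.9994170700 * 0.1675990870 = 0.0255138115
Term 3 = 0 (no dividend yield, q = 0)
Theta = -0.9447050957 + (0.0255138115) + (0.0000000000) = -0.919191


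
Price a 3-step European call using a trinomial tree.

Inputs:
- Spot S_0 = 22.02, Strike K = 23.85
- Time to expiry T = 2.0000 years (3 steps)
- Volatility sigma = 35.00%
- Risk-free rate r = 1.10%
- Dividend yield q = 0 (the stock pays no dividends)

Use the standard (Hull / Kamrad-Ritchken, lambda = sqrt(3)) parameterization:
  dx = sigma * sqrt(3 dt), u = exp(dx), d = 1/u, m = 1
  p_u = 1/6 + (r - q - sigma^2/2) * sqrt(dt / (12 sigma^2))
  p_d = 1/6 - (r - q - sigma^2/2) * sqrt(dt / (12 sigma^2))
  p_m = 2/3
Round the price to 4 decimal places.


dt = T/N = 0.666667; dx = sigma*sqrt(3*dt) = 0.494975
u = exp(dx) = 1.640457; d = 1/u = 0.609586
p_u = 0.132827, p_m = 0.666667, p_d = 0.200507
Discount per step: exp(-r*dt) = 0.992693
Stock lattice S(k, j) with j the centered position index:
  k=0: S(0,+0) = 22.0200
  k=1: S(1,-1) = 13.4231; S(1,+0) = 22.0200; S(1,+1) = 36.1229
  k=2: S(2,-2) = 8.1825; S(2,-1) = 13.4231; S(2,+0) = 22.0200; S(2,+1) = 36.1229; S(2,+2) = 59.2580
  k=3: S(3,-3) = 4.9880; S(3,-2) = 8.1825; S(3,-1) = 13.4231; S(3,+0) = 22.0200; S(3,+1) = 36.1229; S(3,+2) = 59.2580; S(3,+3) = 97.2102
Terminal payoffs V(N, j) = max(S_T - K, 0):
  V(3,-3) = 0.000000; V(3,-2) = 0.000000; V(3,-1) = 0.000000; V(3,+0) = 0.000000; V(3,+1) = 12.272859; V(3,+2) = 35.407990; V(3,+3) = 73.360174
Backward induction: V(k, j) = exp(-r*dt) * [p_u * V(k+1, j+1) + p_m * V(k+1, j) + p_d * V(k+1, j-1)]
  V(2,-2) = exp(-r*dt) * [p_u*0.000000 + p_m*0.000000 + p_d*0.000000] = 0.000000
  V(2,-1) = exp(-r*dt) * [p_u*0.000000 + p_m*0.000000 + p_d*0.000000] = 0.000000
  V(2,+0) = exp(-r*dt) * [p_u*12.272859 + p_m*0.000000 + p_d*0.000000] = 1.618251
  V(2,+1) = exp(-r*dt) * [p_u*35.407990 + p_m*12.272859 + p_d*0.000000] = 12.790883
  V(2,+2) = exp(-r*dt) * [p_u*73.360174 + p_m*35.407990 + p_d*12.272859] = 35.548649
  V(1,-1) = exp(-r*dt) * [p_u*1.618251 + p_m*0.000000 + p_d*0.000000] = 0.213376
  V(1,+0) = exp(-r*dt) * [p_u*12.790883 + p_m*1.618251 + p_d*0.000000] = 2.757507
  V(1,+1) = exp(-r*dt) * [p_u*35.548649 + p_m*12.790883 + p_d*1.618251] = 13.474355
  V(0,+0) = exp(-r*dt) * [p_u*13.474355 + p_m*2.757507 + p_d*0.213376] = 3.644052

Answer: Price = V(0,0) = 3.6441


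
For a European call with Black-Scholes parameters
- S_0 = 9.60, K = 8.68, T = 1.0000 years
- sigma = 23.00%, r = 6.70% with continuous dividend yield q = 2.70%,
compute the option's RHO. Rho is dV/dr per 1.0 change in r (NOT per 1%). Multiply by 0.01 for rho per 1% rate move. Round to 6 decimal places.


d1 = 0.7269198687; d2 = 0.4969198687
phi(d1) = 0.3063139321; exp(-qT) = 0.9733612415; exp(-rT) = 0.9351952013
N(d2) = 0.6903772201
Rho = K*T*exp(-rT)*N(d2) = 8.6800 * 1.0000 * 0.9351952013 * 0.6903772201 = 5.604133

Answer: Rho = 5.604133


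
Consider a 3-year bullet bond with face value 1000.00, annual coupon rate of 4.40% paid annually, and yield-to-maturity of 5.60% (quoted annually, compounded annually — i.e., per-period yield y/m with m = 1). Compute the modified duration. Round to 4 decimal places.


Answer: Modified duration = 2.7207

Derivation:
Coupon per period c = face * coupon_rate / m = 44.000000
Periods per year m = 1; per-period yield y/m = 0.056000
Number of cashflows N = 3
Cashflows (t years, CF_t, discount factor 1/(1+y/m)^(m*t), PV):
  t = 1.0000: CF_t = 44.000000, DF = 0.946970, PV = 41.666667
  t = 2.0000: CF_t = 44.000000, DF = 0.896752, PV = 39.457071
  t = 3.0000: CF_t = 1044.000000, DF = 0.849197, PV = 886.561248
Price P = sum_t PV_t = 967.684985
First compute Macaulay numerator sum_t t * PV_t:
  t * PV_t at t = 1.0000: 41.666667
  t * PV_t at t = 2.0000: 78.914141
  t * PV_t at t = 3.0000: 2659.683743
Macaulay duration D = 2780.264552 / 967.684985 = 2.873109
Modified duration = D / (1 + y/m) = 2.873109 / (1 + 0.056000) = 2.720747
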